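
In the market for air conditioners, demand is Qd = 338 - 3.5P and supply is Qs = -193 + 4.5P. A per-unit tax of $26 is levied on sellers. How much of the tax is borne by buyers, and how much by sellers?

Pre-tax equilibrium: P* = 66.375, Q* = 105.6875.
Tax on sellers shifts supply to Qs = -193 + 4.5(P − 26) = -310 + 4.5P.
338 - 3.5P = -310 + 4.5P gives buyer price Pb = 81; sellers receive Ps = 81 − 26 = 55.
New quantity: Q = 338 − 3.5(81) = 54.5.
Buyer burden = 81 − 66.375 = 14.625; seller burden = 66.375 − 55 = 11.375.

Buyers bear $14.625, sellers bear $11.375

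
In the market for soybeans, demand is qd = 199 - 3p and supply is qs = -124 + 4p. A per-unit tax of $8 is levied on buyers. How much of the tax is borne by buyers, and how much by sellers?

Buyers bear 32/7, sellers bear 24/7

Pre-tax equilibrium: p* = 323/7, q* = 424/7.
Tax on buyers shifts demand to qd = 199 − 3(p + 8) = 175 - 3p.
175 - 3p = -124 + 4p gives seller price ps = 299/7; buyers pay pb = 299/7 + 8 = 355/7.
New quantity: q = 199 − 3(355/7) = 328/7.
Buyer burden = 355/7 − 323/7 = 32/7; seller burden = 323/7 − 299/7 = 24/7.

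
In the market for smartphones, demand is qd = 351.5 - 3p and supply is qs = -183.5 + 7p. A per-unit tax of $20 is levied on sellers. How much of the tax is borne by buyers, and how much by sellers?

Pre-tax equilibrium: p* = 53.5, q* = 191.
Tax on sellers shifts supply to qs = -183.5 + 7(p − 20) = -323.5 + 7p.
351.5 - 3p = -323.5 + 7p gives buyer price pb = 67.5; sellers receive ps = 67.5 − 20 = 47.5.
New quantity: q = 351.5 − 3(67.5) = 149.
Buyer burden = 67.5 − 53.5 = 14; seller burden = 53.5 − 47.5 = 6.

Buyers bear $14, sellers bear $6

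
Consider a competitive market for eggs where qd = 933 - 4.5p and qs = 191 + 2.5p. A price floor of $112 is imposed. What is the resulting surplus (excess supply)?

Equilibrium price would be p* = 106, so the floor at 112 binds.
At p = 112: qd = 429, qs = 471.
Surplus = 471 − 429 = 42.

Surplus = 42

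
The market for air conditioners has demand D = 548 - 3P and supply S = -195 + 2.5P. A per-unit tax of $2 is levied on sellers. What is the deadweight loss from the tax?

Pre-tax equilibrium: P* = 1486/11, Q* = 1570/11.
Tax on sellers shifts supply to S = -195 + 2.5(P − 2) = -200 + 2.5P.
548 - 3P = -200 + 2.5P gives buyer price Pb = 136; sellers receive Ps = 136 − 2 = 134.
New quantity: Q = 548 − 3(136) = 140.
DWL = ½ × 2 × (1570/11 − 140) = 30/11.

Deadweight loss = 30/11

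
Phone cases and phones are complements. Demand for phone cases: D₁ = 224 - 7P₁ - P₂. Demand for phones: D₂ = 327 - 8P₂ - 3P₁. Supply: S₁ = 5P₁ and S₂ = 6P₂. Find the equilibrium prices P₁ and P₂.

Market 1: 224 - 7P₁ - P₂ = 5P₁ → 12P₁ + P₂ = 224.
Market 2: 14P₂ + 3P₁ = 327.
Eliminating P₂: 14×(1) − 1×(2) gives 165P₁ = 2809, so P₁ = 2809/165.
Back-substitute into (2): P₂ = (327 − 3×2809/165) / 14 = 1084/55.

P₁ = 2809/165, P₂ = 1084/55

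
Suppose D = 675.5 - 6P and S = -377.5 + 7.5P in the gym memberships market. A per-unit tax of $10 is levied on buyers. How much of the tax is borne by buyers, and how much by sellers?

Buyers bear 50/9, sellers bear 40/9

Pre-tax equilibrium: P* = 78, Q* = 207.5.
Tax on buyers shifts demand to D = 675.5 − 6(P + 10) = 615.5 - 6P.
615.5 - 6P = -377.5 + 7.5P gives seller price Ps = 662/9; buyers pay Pb = 662/9 + 10 = 752/9.
New quantity: Q = 675.5 − 6(752/9) = 1045/6.
Buyer burden = 752/9 − 78 = 50/9; seller burden = 78 − 662/9 = 40/9.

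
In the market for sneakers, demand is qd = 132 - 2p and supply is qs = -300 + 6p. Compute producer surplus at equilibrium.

Equilibrium: 132 - 2p = -300 + 6p gives p* = 54, q* = 24.
Supply starts at p = 50 (where qs = 0).
PS = ½(54 − 50)(24) = 48.

Producer surplus = 48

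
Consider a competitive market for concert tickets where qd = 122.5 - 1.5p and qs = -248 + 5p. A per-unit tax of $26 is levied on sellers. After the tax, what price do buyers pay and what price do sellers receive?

Pre-tax equilibrium: p* = 57, q* = 37.
Tax on sellers shifts supply to qs = -248 + 5(p − 26) = -378 + 5p.
122.5 - 1.5p = -378 + 5p gives buyer price pb = 77; sellers receive ps = 77 − 26 = 51.
New quantity: q = 122.5 − 1.5(77) = 7.

Buyers pay $77, sellers receive $51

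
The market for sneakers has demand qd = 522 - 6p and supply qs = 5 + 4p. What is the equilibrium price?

p* = 51.7

Set qd = qs: 522 - 6p = 5 + 4p.
517 = 10p, so p* = 51.7.
q* = 522 − 6(51.7) = 211.8.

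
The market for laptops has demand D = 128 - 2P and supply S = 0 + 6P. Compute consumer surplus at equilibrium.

Consumer surplus = 2304

Equilibrium: 128 - 2P = 0 + 6P gives P* = 16, Q* = 96.
Demand choke price (D = 0): P = 64.
CS = ½(64 − 16)(96) = 2304.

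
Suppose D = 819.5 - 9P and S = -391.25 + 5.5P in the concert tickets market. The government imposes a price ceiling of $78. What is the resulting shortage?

Shortage = 79.75

Equilibrium price would be P* = 83.5, so the ceiling at 78 binds.
At P = 78: D = 819.5 − 9(78) = 117.5, S = -391.25 + 5.5(78) = 37.75.
Shortage = 117.5 − 37.75 = 79.75.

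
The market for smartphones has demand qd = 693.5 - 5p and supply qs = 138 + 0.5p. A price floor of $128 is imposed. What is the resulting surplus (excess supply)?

Surplus = 148.5

Equilibrium price would be p* = 101, so the floor at 128 binds.
At p = 128: qd = 53.5, qs = 202.
Surplus = 202 − 53.5 = 148.5.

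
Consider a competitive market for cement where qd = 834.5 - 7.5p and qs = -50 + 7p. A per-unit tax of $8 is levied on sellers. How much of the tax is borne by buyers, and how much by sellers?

Buyers bear 112/29, sellers bear 120/29

Pre-tax equilibrium: p* = 61, q* = 377.
Tax on sellers shifts supply to qs = -50 + 7(p − 8) = -106 + 7p.
834.5 - 7.5p = -106 + 7p gives buyer price pb = 1881/29; sellers receive ps = 1881/29 − 8 = 1649/29.
New quantity: q = 834.5 − 7.5(1881/29) = 10093/29.
Buyer burden = 1881/29 − 61 = 112/29; seller burden = 61 − 1649/29 = 120/29.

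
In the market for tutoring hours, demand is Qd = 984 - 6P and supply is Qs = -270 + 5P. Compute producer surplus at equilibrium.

Producer surplus = 9000

Equilibrium: 984 - 6P = -270 + 5P gives P* = 114, Q* = 300.
Supply starts at P = 54 (where Qs = 0).
PS = ½(114 − 54)(300) = 9000.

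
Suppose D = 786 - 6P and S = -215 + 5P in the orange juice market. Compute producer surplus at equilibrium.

Equilibrium: 786 - 6P = -215 + 5P gives P* = 91, Q* = 240.
Supply starts at P = 43 (where S = 0).
PS = ½(91 − 43)(240) = 5760.

Producer surplus = 5760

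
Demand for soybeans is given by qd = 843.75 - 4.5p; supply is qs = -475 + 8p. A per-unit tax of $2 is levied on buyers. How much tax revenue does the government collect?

Tax revenue = 726.48

Pre-tax equilibrium: p* = 105.5, q* = 369.
Tax on buyers shifts demand to qd = 843.75 − 4.5(p + 2) = 834.75 - 4.5p.
834.75 - 4.5p = -475 + 8p gives seller price ps = 104.78; buyers pay pb = 104.78 + 2 = 106.78.
New quantity: q = 843.75 − 4.5(106.78) = 363.24.
Revenue = 2 × 363.24 = 726.48.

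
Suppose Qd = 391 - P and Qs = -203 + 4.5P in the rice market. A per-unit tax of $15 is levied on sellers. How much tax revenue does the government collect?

Pre-tax equilibrium: P* = 108, Q* = 283.
Tax on sellers shifts supply to Qs = -203 + 4.5(P − 15) = -270.5 + 4.5P.
391 - P = -270.5 + 4.5P gives buyer price Pb = 1323/11; sellers receive Ps = 1323/11 − 15 = 1158/11.
New quantity: Q = 391 − 1(1323/11) = 2978/11.
Revenue = 15 × 2978/11 = 44670/11.

Tax revenue = 44670/11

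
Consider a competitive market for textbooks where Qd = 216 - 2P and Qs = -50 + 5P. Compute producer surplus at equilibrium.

Producer surplus = 1960

Equilibrium: 216 - 2P = -50 + 5P gives P* = 38, Q* = 140.
Supply starts at P = 10 (where Qs = 0).
PS = ½(38 − 10)(140) = 1960.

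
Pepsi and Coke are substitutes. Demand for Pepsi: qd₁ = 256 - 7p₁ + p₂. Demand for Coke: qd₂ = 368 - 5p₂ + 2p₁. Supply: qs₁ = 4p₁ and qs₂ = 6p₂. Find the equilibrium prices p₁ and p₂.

p₁ = 3184/119, p₂ = 4560/119

Market 1: 256 - 7p₁ + p₂ = 4p₁ → 11p₁ - p₂ = 256.
Market 2: 11p₂ - 2p₁ = 368.
Eliminating p₂: 11×(1) + 1×(2) gives 119p₁ = 3184, so p₁ = 3184/119.
Back-substitute into (2): p₂ = (368 + 2×3184/119) / 11 = 4560/119.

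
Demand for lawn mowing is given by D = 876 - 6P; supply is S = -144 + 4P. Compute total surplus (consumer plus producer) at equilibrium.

Total surplus = 14520

Equilibrium: 876 - 6P = -144 + 4P gives P* = 102, Q* = 264.
Demand choke price: P = 146; supply starts at P = 36.
CS = ½(146 − 102)(264) = 5808; PS = ½(102 − 36)(264) = 8712.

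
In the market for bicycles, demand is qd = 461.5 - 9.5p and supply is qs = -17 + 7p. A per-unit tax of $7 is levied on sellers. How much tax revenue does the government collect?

Tax revenue = 36449/33

Pre-tax equilibrium: p* = 29, q* = 186.
Tax on sellers shifts supply to qs = -17 + 7(p − 7) = -66 + 7p.
461.5 - 9.5p = -66 + 7p gives buyer price pb = 1055/33; sellers receive ps = 1055/33 − 7 = 824/33.
New quantity: q = 461.5 − 9.5(1055/33) = 5207/33.
Revenue = 7 × 5207/33 = 36449/33.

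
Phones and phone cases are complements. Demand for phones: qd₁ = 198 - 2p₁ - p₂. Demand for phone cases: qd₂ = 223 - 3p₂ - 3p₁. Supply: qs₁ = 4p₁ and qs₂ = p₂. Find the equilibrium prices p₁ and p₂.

Market 1: 198 - 2p₁ - p₂ = 4p₁ → 6p₁ + p₂ = 198.
Market 2: 4p₂ + 3p₁ = 223.
Eliminating p₂: 4×(1) − 1×(2) gives 21p₁ = 569, so p₁ = 569/21.
Back-substitute into (2): p₂ = (223 − 3×569/21) / 4 = 248/7.

p₁ = 569/21, p₂ = 248/7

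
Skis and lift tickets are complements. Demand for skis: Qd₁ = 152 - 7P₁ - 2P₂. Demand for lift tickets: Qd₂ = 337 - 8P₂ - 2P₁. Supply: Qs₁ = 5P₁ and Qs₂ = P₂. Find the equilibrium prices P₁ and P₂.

Market 1: 152 - 7P₁ - 2P₂ = 5P₁ → 12P₁ + 2P₂ = 152.
Market 2: 9P₂ + 2P₁ = 337.
Eliminating P₂: 9×(1) − 2×(2) gives 104P₁ = 694, so P₁ = 347/52.
Back-substitute into (2): P₂ = (337 − 2×347/52) / 9 = 935/26.

P₁ = 347/52, P₂ = 935/26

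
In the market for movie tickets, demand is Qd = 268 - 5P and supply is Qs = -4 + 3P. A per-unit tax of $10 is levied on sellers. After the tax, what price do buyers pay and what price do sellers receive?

Buyers pay $37.75, sellers receive $27.75

Pre-tax equilibrium: P* = 34, Q* = 98.
Tax on sellers shifts supply to Qs = -4 + 3(P − 10) = -34 + 3P.
268 - 5P = -34 + 3P gives buyer price Pb = 37.75; sellers receive Ps = 37.75 − 10 = 27.75.
New quantity: Q = 268 − 5(37.75) = 79.25.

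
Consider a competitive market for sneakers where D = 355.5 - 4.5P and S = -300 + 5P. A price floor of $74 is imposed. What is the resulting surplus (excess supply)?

Equilibrium price would be P* = 69, so the floor at 74 binds.
At P = 74: D = 22.5, S = 70.
Surplus = 70 − 22.5 = 47.5.

Surplus = 47.5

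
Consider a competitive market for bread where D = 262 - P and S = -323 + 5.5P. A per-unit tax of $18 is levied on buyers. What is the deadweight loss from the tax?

Deadweight loss = 1782/13

Pre-tax equilibrium: P* = 90, Q* = 172.
Tax on buyers shifts demand to D = 262 − 1(P + 18) = 244 - P.
244 - P = -323 + 5.5P gives seller price Ps = 1134/13; buyers pay Pb = 1134/13 + 18 = 1368/13.
New quantity: Q = 262 − 1(1368/13) = 2038/13.
DWL = ½ × 18 × (172 − 2038/13) = 1782/13.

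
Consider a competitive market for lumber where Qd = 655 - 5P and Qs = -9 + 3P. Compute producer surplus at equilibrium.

Producer surplus = 9600

Equilibrium: 655 - 5P = -9 + 3P gives P* = 83, Q* = 240.
Supply starts at P = 3 (where Qs = 0).
PS = ½(83 − 3)(240) = 9600.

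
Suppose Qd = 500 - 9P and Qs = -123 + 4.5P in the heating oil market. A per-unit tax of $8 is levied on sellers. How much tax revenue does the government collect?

Pre-tax equilibrium: P* = 1246/27, Q* = 254/3.
Tax on sellers shifts supply to Qs = -123 + 4.5(P − 8) = -159 + 4.5P.
500 - 9P = -159 + 4.5P gives buyer price Pb = 1318/27; sellers receive Ps = 1318/27 − 8 = 1102/27.
New quantity: Q = 500 − 9(1318/27) = 182/3.
Revenue = 8 × 182/3 = 1456/3.

Tax revenue = 1456/3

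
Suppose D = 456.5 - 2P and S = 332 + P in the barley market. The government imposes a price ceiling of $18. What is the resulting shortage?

Shortage = 70.5

Equilibrium price would be P* = 41.5, so the ceiling at 18 binds.
At P = 18: D = 456.5 − 2(18) = 420.5, S = 332 + 1(18) = 350.
Shortage = 420.5 − 350 = 70.5.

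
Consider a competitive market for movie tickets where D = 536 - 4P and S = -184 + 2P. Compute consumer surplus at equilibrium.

Equilibrium: 536 - 4P = -184 + 2P gives P* = 120, Q* = 56.
Demand choke price (D = 0): P = 134.
CS = ½(134 − 120)(56) = 392.

Consumer surplus = 392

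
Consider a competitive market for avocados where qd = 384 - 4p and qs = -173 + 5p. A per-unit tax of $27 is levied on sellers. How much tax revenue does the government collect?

Tax revenue = 2064

Pre-tax equilibrium: p* = 557/9, q* = 1228/9.
Tax on sellers shifts supply to qs = -173 + 5(p − 27) = -308 + 5p.
384 - 4p = -308 + 5p gives buyer price pb = 692/9; sellers receive ps = 692/9 − 27 = 449/9.
New quantity: q = 384 − 4(692/9) = 688/9.
Revenue = 27 × 688/9 = 2064.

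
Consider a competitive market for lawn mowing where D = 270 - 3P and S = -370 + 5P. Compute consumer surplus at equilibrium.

Equilibrium: 270 - 3P = -370 + 5P gives P* = 80, Q* = 30.
Demand choke price (D = 0): P = 90.
CS = ½(90 − 80)(30) = 150.

Consumer surplus = 150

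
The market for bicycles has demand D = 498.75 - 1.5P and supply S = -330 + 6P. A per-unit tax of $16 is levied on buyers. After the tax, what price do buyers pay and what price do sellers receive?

Pre-tax equilibrium: P* = 110.5, Q* = 333.
Tax on buyers shifts demand to D = 498.75 − 1.5(P + 16) = 474.75 - 1.5P.
474.75 - 1.5P = -330 + 6P gives seller price Ps = 107.3; buyers pay Pb = 107.3 + 16 = 123.3.
New quantity: Q = 498.75 − 1.5(123.3) = 313.8.

Buyers pay $123.3, sellers receive $107.3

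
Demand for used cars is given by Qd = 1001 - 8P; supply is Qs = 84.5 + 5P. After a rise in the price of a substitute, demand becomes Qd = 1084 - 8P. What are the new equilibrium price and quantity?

Original equilibrium: P* = 70.5, Q* = 437.
New equilibrium: 1084 - 8P = 84.5 + 5P, so 999.5 = 13P and P' = 1999/26; Q' = 1084 − 8(1999/26) = 6096/13.

P' = 1999/26, Q' = 6096/13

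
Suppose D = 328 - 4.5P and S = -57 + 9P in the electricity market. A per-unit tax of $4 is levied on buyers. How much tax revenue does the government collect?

Tax revenue = 2252/3

Pre-tax equilibrium: P* = 770/27, Q* = 599/3.
Tax on buyers shifts demand to D = 328 − 4.5(P + 4) = 310 - 4.5P.
310 - 4.5P = -57 + 9P gives seller price Ps = 734/27; buyers pay Pb = 734/27 + 4 = 842/27.
New quantity: Q = 328 − 4.5(842/27) = 563/3.
Revenue = 4 × 563/3 = 2252/3.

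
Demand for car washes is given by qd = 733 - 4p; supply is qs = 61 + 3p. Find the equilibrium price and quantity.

Set qd = qs: 733 - 4p = 61 + 3p.
672 = 7p, so p* = 96.
q* = 733 − 4(96) = 349.

p* = 96, q* = 349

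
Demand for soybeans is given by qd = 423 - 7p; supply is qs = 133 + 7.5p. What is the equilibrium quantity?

Set qd = qs: 423 - 7p = 133 + 7.5p.
290 = 14.5p, so p* = 20.
q* = 423 − 7(20) = 283.

q* = 283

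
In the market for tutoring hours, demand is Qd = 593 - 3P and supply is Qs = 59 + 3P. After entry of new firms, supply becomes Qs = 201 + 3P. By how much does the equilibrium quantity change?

ΔQ = 71

Original equilibrium: P* = 89, Q* = 326.
New equilibrium: 593 - 3P = 201 + 3P, so 392 = 6P and P' = 196/3; Q' = 593 − 3(196/3) = 397.
Change in quantity: 397 − 326 = 71.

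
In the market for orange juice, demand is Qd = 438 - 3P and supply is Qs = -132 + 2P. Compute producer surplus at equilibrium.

Equilibrium: 438 - 3P = -132 + 2P gives P* = 114, Q* = 96.
Supply starts at P = 66 (where Qs = 0).
PS = ½(114 − 66)(96) = 2304.

Producer surplus = 2304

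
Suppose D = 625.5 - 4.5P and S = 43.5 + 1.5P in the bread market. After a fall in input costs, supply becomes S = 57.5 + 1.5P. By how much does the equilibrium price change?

ΔP = -7/3

Original equilibrium: P* = 97, Q* = 189.
New equilibrium: 625.5 - 4.5P = 57.5 + 1.5P, so 568 = 6P and P' = 284/3; Q' = 625.5 − 4.5(284/3) = 199.5.
Change in price: 284/3 − 97 = -7/3.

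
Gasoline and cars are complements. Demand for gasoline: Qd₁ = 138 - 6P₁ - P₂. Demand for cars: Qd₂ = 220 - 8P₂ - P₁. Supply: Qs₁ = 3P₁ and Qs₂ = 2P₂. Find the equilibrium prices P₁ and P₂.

Market 1: 138 - 6P₁ - P₂ = 3P₁ → 9P₁ + P₂ = 138.
Market 2: 10P₂ + P₁ = 220.
Eliminating P₂: 10×(1) − 1×(2) gives 89P₁ = 1160, so P₁ = 1160/89.
Back-substitute into (2): P₂ = (220 − 1×1160/89) / 10 = 1842/89.

P₁ = 1160/89, P₂ = 1842/89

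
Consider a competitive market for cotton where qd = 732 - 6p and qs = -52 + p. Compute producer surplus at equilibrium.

Producer surplus = 1800

Equilibrium: 732 - 6p = -52 + p gives p* = 112, q* = 60.
Supply starts at p = 52 (where qs = 0).
PS = ½(112 − 52)(60) = 1800.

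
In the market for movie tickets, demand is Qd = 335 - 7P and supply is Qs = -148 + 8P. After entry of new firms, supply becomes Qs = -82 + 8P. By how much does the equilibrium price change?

Original equilibrium: P* = 32.2, Q* = 109.6.
New equilibrium: 335 - 7P = -82 + 8P, so 417 = 15P and P' = 27.8; Q' = 335 − 7(27.8) = 140.4.
Change in price: 27.8 − 32.2 = -4.4.

ΔP = -4.4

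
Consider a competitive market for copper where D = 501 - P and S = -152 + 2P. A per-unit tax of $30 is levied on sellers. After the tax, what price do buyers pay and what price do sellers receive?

Buyers pay 713/3, sellers receive 623/3

Pre-tax equilibrium: P* = 653/3, Q* = 850/3.
Tax on sellers shifts supply to S = -152 + 2(P − 30) = -212 + 2P.
501 - P = -212 + 2P gives buyer price Pb = 713/3; sellers receive Ps = 713/3 − 30 = 623/3.
New quantity: Q = 501 − 1(713/3) = 790/3.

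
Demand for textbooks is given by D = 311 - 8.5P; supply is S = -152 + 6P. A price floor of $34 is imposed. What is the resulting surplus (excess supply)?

Equilibrium price would be P* = 926/29, so the floor at 34 binds.
At P = 34: D = 22, S = 52.
Surplus = 52 − 22 = 30.

Surplus = 30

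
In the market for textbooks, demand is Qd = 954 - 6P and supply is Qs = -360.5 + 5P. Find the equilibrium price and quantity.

Set Qd = Qs: 954 - 6P = -360.5 + 5P.
1314.5 = 11P, so P* = 119.5.
Q* = 954 − 6(119.5) = 237.

P* = 119.5, Q* = 237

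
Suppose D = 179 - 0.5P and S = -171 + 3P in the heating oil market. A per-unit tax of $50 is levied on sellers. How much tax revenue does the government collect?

Tax revenue = 37650/7

Pre-tax equilibrium: P* = 100, Q* = 129.
Tax on sellers shifts supply to S = -171 + 3(P − 50) = -321 + 3P.
179 - 0.5P = -321 + 3P gives buyer price Pb = 1000/7; sellers receive Ps = 1000/7 − 50 = 650/7.
New quantity: Q = 179 − 0.5(1000/7) = 753/7.
Revenue = 50 × 753/7 = 37650/7.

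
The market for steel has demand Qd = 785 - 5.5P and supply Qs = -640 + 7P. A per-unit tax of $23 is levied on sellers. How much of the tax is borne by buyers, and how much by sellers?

Pre-tax equilibrium: P* = 114, Q* = 158.
Tax on sellers shifts supply to Qs = -640 + 7(P − 23) = -801 + 7P.
785 - 5.5P = -801 + 7P gives buyer price Pb = 126.88; sellers receive Ps = 126.88 − 23 = 103.88.
New quantity: Q = 785 − 5.5(126.88) = 87.16.
Buyer burden = 126.88 − 114 = 12.88; seller burden = 114 − 103.88 = 10.12.

Buyers bear $12.88, sellers bear $10.12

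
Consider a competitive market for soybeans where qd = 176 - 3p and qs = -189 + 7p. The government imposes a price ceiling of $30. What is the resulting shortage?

Shortage = 65

Equilibrium price would be p* = 36.5, so the ceiling at 30 binds.
At p = 30: qd = 176 − 3(30) = 86, qs = -189 + 7(30) = 21.
Shortage = 86 − 21 = 65.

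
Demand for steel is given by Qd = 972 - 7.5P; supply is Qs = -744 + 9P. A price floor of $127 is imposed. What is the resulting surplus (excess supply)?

Surplus = 379.5

Equilibrium price would be P* = 104, so the floor at 127 binds.
At P = 127: Qd = 19.5, Qs = 399.
Surplus = 399 − 19.5 = 379.5.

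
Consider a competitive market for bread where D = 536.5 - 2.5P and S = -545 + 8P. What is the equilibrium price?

Set D = S: 536.5 - 2.5P = -545 + 8P.
1081.5 = 10.5P, so P* = 103.
Q* = 536.5 − 2.5(103) = 279.

P* = 103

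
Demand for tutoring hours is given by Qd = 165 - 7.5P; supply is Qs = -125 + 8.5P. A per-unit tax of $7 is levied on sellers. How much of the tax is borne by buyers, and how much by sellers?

Pre-tax equilibrium: P* = 18.125, Q* = 29.0625.
Tax on sellers shifts supply to Qs = -125 + 8.5(P − 7) = -184.5 + 8.5P.
165 - 7.5P = -184.5 + 8.5P gives buyer price Pb = 21.84375; sellers receive Ps = 21.84375 − 7 = 14.84375.
New quantity: Q = 165 − 7.5(21.84375) = 1.171875.
Buyer burden = 21.84375 − 18.125 = 3.71875; seller burden = 18.125 − 14.84375 = 3.28125.

Buyers bear $3.71875, sellers bear $3.28125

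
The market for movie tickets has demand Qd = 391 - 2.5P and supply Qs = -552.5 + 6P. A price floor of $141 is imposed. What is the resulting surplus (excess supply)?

Surplus = 255

Equilibrium price would be P* = 111, so the floor at 141 binds.
At P = 141: Qd = 38.5, Qs = 293.5.
Surplus = 293.5 − 38.5 = 255.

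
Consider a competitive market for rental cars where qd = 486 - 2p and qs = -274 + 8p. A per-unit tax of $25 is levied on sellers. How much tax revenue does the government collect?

Tax revenue = 7350

Pre-tax equilibrium: p* = 76, q* = 334.
Tax on sellers shifts supply to qs = -274 + 8(p − 25) = -474 + 8p.
486 - 2p = -474 + 8p gives buyer price pb = 96; sellers receive ps = 96 − 25 = 71.
New quantity: q = 486 − 2(96) = 294.
Revenue = 25 × 294 = 7350.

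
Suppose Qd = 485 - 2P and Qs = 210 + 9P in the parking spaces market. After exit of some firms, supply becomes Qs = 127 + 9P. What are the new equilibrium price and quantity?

P' = 358/11, Q' = 4619/11

Original equilibrium: P* = 25, Q* = 435.
New equilibrium: 485 - 2P = 127 + 9P, so 358 = 11P and P' = 358/11; Q' = 485 − 2(358/11) = 4619/11.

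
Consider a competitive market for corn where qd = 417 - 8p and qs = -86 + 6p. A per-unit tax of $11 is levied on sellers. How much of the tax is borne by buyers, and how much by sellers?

Buyers bear 33/7, sellers bear 44/7

Pre-tax equilibrium: p* = 503/14, q* = 907/7.
Tax on sellers shifts supply to qs = -86 + 6(p − 11) = -152 + 6p.
417 - 8p = -152 + 6p gives buyer price pb = 569/14; sellers receive ps = 569/14 − 11 = 415/14.
New quantity: q = 417 − 8(569/14) = 643/7.
Buyer burden = 569/14 − 503/14 = 33/7; seller burden = 503/14 − 415/14 = 44/7.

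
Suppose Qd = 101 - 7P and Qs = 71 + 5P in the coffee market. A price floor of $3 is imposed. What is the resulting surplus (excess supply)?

Equilibrium price would be P* = 2.5, so the floor at 3 binds.
At P = 3: Qd = 80, Qs = 86.
Surplus = 86 − 80 = 6.

Surplus = 6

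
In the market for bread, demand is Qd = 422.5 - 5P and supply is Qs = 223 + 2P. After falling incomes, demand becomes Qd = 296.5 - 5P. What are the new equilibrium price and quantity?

Original equilibrium: P* = 28.5, Q* = 280.
New equilibrium: 296.5 - 5P = 223 + 2P, so 73.5 = 7P and P' = 10.5; Q' = 296.5 − 5(10.5) = 244.

P' = 10.5, Q' = 244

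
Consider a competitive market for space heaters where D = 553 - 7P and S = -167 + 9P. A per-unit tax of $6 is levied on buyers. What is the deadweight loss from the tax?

Deadweight loss = 70.875

Pre-tax equilibrium: P* = 45, Q* = 238.
Tax on buyers shifts demand to D = 553 − 7(P + 6) = 511 - 7P.
511 - 7P = -167 + 9P gives seller price Ps = 42.375; buyers pay Pb = 42.375 + 6 = 48.375.
New quantity: Q = 553 − 7(48.375) = 214.375.
DWL = ½ × 6 × (238 − 214.375) = 70.875.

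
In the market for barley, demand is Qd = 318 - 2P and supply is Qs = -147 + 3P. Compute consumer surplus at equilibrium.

Equilibrium: 318 - 2P = -147 + 3P gives P* = 93, Q* = 132.
Demand choke price (Qd = 0): P = 159.
CS = ½(159 − 93)(132) = 4356.

Consumer surplus = 4356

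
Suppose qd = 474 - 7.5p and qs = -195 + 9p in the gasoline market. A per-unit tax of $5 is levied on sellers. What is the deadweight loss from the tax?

Deadweight loss = 1125/22

Pre-tax equilibrium: p* = 446/11, q* = 1869/11.
Tax on sellers shifts supply to qs = -195 + 9(p − 5) = -240 + 9p.
474 - 7.5p = -240 + 9p gives buyer price pb = 476/11; sellers receive ps = 476/11 − 5 = 421/11.
New quantity: q = 474 − 7.5(476/11) = 1644/11.
DWL = ½ × 5 × (1869/11 − 1644/11) = 1125/22.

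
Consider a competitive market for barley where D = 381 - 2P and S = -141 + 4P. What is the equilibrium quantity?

Set D = S: 381 - 2P = -141 + 4P.
522 = 6P, so P* = 87.
Q* = 381 − 2(87) = 207.

Q* = 207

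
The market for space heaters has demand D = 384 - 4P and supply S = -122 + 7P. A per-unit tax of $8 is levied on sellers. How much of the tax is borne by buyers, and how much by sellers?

Buyers bear 56/11, sellers bear 32/11

Pre-tax equilibrium: P* = 46, Q* = 200.
Tax on sellers shifts supply to S = -122 + 7(P − 8) = -178 + 7P.
384 - 4P = -178 + 7P gives buyer price Pb = 562/11; sellers receive Ps = 562/11 − 8 = 474/11.
New quantity: Q = 384 − 4(562/11) = 1976/11.
Buyer burden = 562/11 − 46 = 56/11; seller burden = 46 − 474/11 = 32/11.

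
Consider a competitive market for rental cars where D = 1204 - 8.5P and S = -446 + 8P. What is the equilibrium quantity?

Q* = 354

Set D = S: 1204 - 8.5P = -446 + 8P.
1650 = 16.5P, so P* = 100.
Q* = 1204 − 8.5(100) = 354.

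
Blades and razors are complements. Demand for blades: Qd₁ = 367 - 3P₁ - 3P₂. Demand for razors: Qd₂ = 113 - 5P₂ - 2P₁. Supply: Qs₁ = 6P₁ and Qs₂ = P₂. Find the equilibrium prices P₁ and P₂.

Market 1: 367 - 3P₁ - 3P₂ = 6P₁ → 9P₁ + 3P₂ = 367.
Market 2: 6P₂ + 2P₁ = 113.
Eliminating P₂: 6×(1) − 3×(2) gives 48P₁ = 1863, so P₁ = 38.8125.
Back-substitute into (2): P₂ = (113 − 2×38.8125) / 6 = 283/48.

P₁ = 38.8125, P₂ = 283/48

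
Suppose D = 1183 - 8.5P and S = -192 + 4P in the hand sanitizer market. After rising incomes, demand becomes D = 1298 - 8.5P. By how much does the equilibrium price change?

ΔP = 9.2

Original equilibrium: P* = 110, Q* = 248.
New equilibrium: 1298 - 8.5P = -192 + 4P, so 1490 = 12.5P and P' = 119.2; Q' = 1298 − 8.5(119.2) = 284.8.
Change in price: 119.2 − 110 = 9.2.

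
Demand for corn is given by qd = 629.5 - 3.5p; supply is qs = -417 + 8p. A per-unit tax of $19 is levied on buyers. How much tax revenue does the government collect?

Tax revenue = 115691/23

Pre-tax equilibrium: p* = 91, q* = 311.
Tax on buyers shifts demand to qd = 629.5 − 3.5(p + 19) = 563 - 3.5p.
563 - 3.5p = -417 + 8p gives seller price ps = 1960/23; buyers pay pb = 1960/23 + 19 = 2397/23.
New quantity: q = 629.5 − 3.5(2397/23) = 6089/23.
Revenue = 19 × 6089/23 = 115691/23.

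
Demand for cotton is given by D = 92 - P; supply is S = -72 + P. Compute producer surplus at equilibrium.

Equilibrium: 92 - P = -72 + P gives P* = 82, Q* = 10.
Supply starts at P = 72 (where S = 0).
PS = ½(82 − 72)(10) = 50.

Producer surplus = 50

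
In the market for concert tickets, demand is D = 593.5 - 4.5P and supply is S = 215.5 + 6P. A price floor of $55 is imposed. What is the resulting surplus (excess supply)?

Surplus = 199.5

Equilibrium price would be P* = 36, so the floor at 55 binds.
At P = 55: D = 346, S = 545.5.
Surplus = 545.5 − 346 = 199.5.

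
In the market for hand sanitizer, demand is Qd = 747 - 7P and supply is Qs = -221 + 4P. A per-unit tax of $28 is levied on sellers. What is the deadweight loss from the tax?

Pre-tax equilibrium: P* = 88, Q* = 131.
Tax on sellers shifts supply to Qs = -221 + 4(P − 28) = -333 + 4P.
747 - 7P = -333 + 4P gives buyer price Pb = 1080/11; sellers receive Ps = 1080/11 − 28 = 772/11.
New quantity: Q = 747 − 7(1080/11) = 657/11.
DWL = ½ × 28 × (131 − 657/11) = 10976/11.

Deadweight loss = 10976/11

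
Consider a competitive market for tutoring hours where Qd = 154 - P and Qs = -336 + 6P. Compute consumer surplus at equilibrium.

Consumer surplus = 3528

Equilibrium: 154 - P = -336 + 6P gives P* = 70, Q* = 84.
Demand choke price (Qd = 0): P = 154.
CS = ½(154 − 70)(84) = 3528.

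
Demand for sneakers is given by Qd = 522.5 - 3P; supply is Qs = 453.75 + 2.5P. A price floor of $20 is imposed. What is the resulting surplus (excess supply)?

Surplus = 41.25

Equilibrium price would be P* = 12.5, so the floor at 20 binds.
At P = 20: Qd = 462.5, Qs = 503.75.
Surplus = 503.75 − 462.5 = 41.25.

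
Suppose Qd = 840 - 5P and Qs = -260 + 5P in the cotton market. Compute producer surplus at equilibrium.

Equilibrium: 840 - 5P = -260 + 5P gives P* = 110, Q* = 290.
Supply starts at P = 52 (where Qs = 0).
PS = ½(110 − 52)(290) = 8410.

Producer surplus = 8410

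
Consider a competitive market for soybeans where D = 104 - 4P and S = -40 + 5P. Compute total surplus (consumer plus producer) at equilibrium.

Total surplus = 360

Equilibrium: 104 - 4P = -40 + 5P gives P* = 16, Q* = 40.
Demand choke price: P = 26; supply starts at P = 8.
CS = ½(26 − 16)(40) = 200; PS = ½(16 − 8)(40) = 160.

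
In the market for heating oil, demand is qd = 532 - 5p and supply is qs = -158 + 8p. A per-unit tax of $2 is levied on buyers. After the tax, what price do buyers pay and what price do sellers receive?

Pre-tax equilibrium: p* = 690/13, q* = 3466/13.
Tax on buyers shifts demand to qd = 532 − 5(p + 2) = 522 - 5p.
522 - 5p = -158 + 8p gives seller price ps = 680/13; buyers pay pb = 680/13 + 2 = 706/13.
New quantity: q = 532 − 5(706/13) = 3386/13.

Buyers pay 706/13, sellers receive 680/13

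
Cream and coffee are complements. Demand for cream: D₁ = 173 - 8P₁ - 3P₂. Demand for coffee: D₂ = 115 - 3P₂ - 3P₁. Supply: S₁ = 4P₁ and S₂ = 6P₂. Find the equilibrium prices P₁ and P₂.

Market 1: 173 - 8P₁ - 3P₂ = 4P₁ → 12P₁ + 3P₂ = 173.
Market 2: 9P₂ + 3P₁ = 115.
Eliminating P₂: 9×(1) − 3×(2) gives 99P₁ = 1212, so P₁ = 404/33.
Back-substitute into (2): P₂ = (115 − 3×404/33) / 9 = 287/33.

P₁ = 404/33, P₂ = 287/33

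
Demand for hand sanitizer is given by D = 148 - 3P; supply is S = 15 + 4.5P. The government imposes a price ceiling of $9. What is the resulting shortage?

Shortage = 65.5

Equilibrium price would be P* = 266/15, so the ceiling at 9 binds.
At P = 9: D = 148 − 3(9) = 121, S = 15 + 4.5(9) = 55.5.
Shortage = 121 − 55.5 = 65.5.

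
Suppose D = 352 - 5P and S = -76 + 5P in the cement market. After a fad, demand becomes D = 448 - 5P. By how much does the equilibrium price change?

Original equilibrium: P* = 42.8, Q* = 138.
New equilibrium: 448 - 5P = -76 + 5P, so 524 = 10P and P' = 52.4; Q' = 448 − 5(52.4) = 186.
Change in price: 52.4 − 42.8 = 9.6.

ΔP = 9.6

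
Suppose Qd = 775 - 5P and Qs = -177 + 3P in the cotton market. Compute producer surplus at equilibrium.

Producer surplus = 5400

Equilibrium: 775 - 5P = -177 + 3P gives P* = 119, Q* = 180.
Supply starts at P = 59 (where Qs = 0).
PS = ½(119 − 59)(180) = 5400.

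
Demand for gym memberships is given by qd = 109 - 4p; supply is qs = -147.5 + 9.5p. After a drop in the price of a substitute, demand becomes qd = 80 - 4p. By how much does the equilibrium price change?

Original equilibrium: p* = 19, q* = 33.
New equilibrium: 80 - 4p = -147.5 + 9.5p, so 227.5 = 13.5p and p' = 455/27; q' = 80 − 4(455/27) = 340/27.
Change in price: 455/27 − 19 = -58/27.

Δp = -58/27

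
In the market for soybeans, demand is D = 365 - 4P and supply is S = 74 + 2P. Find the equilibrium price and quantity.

Set D = S: 365 - 4P = 74 + 2P.
291 = 6P, so P* = 48.5.
Q* = 365 − 4(48.5) = 171.

P* = 48.5, Q* = 171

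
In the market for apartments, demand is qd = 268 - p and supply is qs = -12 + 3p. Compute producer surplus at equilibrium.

Producer surplus = 6534

Equilibrium: 268 - p = -12 + 3p gives p* = 70, q* = 198.
Supply starts at p = 4 (where qs = 0).
PS = ½(70 − 4)(198) = 6534.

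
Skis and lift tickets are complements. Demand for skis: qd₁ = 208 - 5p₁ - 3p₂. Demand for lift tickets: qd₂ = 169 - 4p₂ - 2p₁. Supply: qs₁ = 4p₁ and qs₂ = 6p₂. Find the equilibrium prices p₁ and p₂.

p₁ = 1573/84, p₂ = 1105/84

Market 1: 208 - 5p₁ - 3p₂ = 4p₁ → 9p₁ + 3p₂ = 208.
Market 2: 10p₂ + 2p₁ = 169.
Eliminating p₂: 10×(1) − 3×(2) gives 84p₁ = 1573, so p₁ = 1573/84.
Back-substitute into (2): p₂ = (169 − 2×1573/84) / 10 = 1105/84.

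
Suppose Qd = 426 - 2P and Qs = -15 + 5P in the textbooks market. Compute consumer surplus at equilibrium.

Consumer surplus = 22500

Equilibrium: 426 - 2P = -15 + 5P gives P* = 63, Q* = 300.
Demand choke price (Qd = 0): P = 213.
CS = ½(213 − 63)(300) = 22500.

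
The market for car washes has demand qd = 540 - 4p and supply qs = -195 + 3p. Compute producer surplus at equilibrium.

Equilibrium: 540 - 4p = -195 + 3p gives p* = 105, q* = 120.
Supply starts at p = 65 (where qs = 0).
PS = ½(105 − 65)(120) = 2400.

Producer surplus = 2400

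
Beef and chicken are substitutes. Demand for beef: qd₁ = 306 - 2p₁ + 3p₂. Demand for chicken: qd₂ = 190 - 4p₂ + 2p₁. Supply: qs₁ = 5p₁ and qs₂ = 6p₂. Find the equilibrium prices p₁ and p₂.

p₁ = 56.71875, p₂ = 30.34375

Market 1: 306 - 2p₁ + 3p₂ = 5p₁ → 7p₁ - 3p₂ = 306.
Market 2: 10p₂ - 2p₁ = 190.
Eliminating p₂: 10×(1) + 3×(2) gives 64p₁ = 3630, so p₁ = 56.71875.
Back-substitute into (2): p₂ = (190 + 2×56.71875) / 10 = 30.34375.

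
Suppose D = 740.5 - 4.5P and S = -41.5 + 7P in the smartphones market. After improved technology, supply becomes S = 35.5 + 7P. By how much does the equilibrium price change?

ΔP = -154/23

Original equilibrium: P* = 68, Q* = 434.5.
New equilibrium: 740.5 - 4.5P = 35.5 + 7P, so 705 = 11.5P and P' = 1410/23; Q' = 740.5 − 4.5(1410/23) = 21373/46.
Change in price: 1410/23 − 68 = -154/23.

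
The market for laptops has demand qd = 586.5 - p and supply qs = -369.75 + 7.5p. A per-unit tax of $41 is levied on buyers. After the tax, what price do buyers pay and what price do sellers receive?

Buyers pay 5055/34, sellers receive 3661/34

Pre-tax equilibrium: p* = 112.5, q* = 474.
Tax on buyers shifts demand to qd = 586.5 − 1(p + 41) = 545.5 - p.
545.5 - p = -369.75 + 7.5p gives seller price ps = 3661/34; buyers pay pb = 3661/34 + 41 = 5055/34.
New quantity: q = 586.5 − 1(5055/34) = 7443/17.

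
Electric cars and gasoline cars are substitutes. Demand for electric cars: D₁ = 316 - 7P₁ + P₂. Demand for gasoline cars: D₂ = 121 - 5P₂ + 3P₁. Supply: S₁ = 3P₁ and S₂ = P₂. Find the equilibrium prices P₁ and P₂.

Market 1: 316 - 7P₁ + P₂ = 3P₁ → 10P₁ - P₂ = 316.
Market 2: 6P₂ - 3P₁ = 121.
Eliminating P₂: 6×(1) + 1×(2) gives 57P₁ = 2017, so P₁ = 2017/57.
Back-substitute into (2): P₂ = (121 + 3×2017/57) / 6 = 2158/57.

P₁ = 2017/57, P₂ = 2158/57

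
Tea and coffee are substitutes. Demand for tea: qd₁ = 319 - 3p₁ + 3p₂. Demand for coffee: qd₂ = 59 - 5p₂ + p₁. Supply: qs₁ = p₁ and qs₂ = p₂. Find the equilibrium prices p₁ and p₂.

p₁ = 697/7, p₂ = 185/7

Market 1: 319 - 3p₁ + 3p₂ = p₁ → 4p₁ - 3p₂ = 319.
Market 2: 6p₂ - p₁ = 59.
Eliminating p₂: 6×(1) + 3×(2) gives 21p₁ = 2091, so p₁ = 697/7.
Back-substitute into (2): p₂ = (59 + 1×697/7) / 6 = 185/7.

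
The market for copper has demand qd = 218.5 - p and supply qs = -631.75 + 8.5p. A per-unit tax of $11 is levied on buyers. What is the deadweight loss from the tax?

Pre-tax equilibrium: p* = 89.5, q* = 129.
Tax on buyers shifts demand to qd = 218.5 − 1(p + 11) = 207.5 - p.
207.5 - p = -631.75 + 8.5p gives seller price ps = 3357/38; buyers pay pb = 3357/38 + 11 = 3775/38.
New quantity: q = 218.5 − 1(3775/38) = 2264/19.
DWL = ½ × 11 × (129 − 2264/19) = 2057/38.

Deadweight loss = 2057/38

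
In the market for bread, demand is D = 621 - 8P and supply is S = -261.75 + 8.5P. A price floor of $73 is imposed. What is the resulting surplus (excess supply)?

Equilibrium price would be P* = 53.5, so the floor at 73 binds.
At P = 73: D = 37, S = 358.75.
Surplus = 358.75 − 37 = 321.75.

Surplus = 321.75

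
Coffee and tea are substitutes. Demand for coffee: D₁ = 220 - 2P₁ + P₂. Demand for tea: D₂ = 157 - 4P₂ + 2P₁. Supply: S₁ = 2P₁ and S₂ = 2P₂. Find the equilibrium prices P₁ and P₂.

Market 1: 220 - 2P₁ + P₂ = 2P₁ → 4P₁ - P₂ = 220.
Market 2: 6P₂ - 2P₁ = 157.
Eliminating P₂: 6×(1) + 1×(2) gives 22P₁ = 1477, so P₁ = 1477/22.
Back-substitute into (2): P₂ = (157 + 2×1477/22) / 6 = 534/11.

P₁ = 1477/22, P₂ = 534/11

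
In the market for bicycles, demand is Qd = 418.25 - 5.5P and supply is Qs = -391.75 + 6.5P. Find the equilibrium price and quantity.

P* = 67.5, Q* = 47

Set Qd = Qs: 418.25 - 5.5P = -391.75 + 6.5P.
810 = 12P, so P* = 67.5.
Q* = 418.25 − 5.5(67.5) = 47.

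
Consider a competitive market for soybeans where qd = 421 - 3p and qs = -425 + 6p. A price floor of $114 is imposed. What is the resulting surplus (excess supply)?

Equilibrium price would be p* = 94, so the floor at 114 binds.
At p = 114: qd = 79, qs = 259.
Surplus = 259 − 79 = 180.

Surplus = 180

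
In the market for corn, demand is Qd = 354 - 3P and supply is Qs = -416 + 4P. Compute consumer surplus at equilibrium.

Equilibrium: 354 - 3P = -416 + 4P gives P* = 110, Q* = 24.
Demand choke price (Qd = 0): P = 118.
CS = ½(118 − 110)(24) = 96.

Consumer surplus = 96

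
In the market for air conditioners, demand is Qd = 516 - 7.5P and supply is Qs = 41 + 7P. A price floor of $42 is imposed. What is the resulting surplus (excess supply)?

Equilibrium price would be P* = 950/29, so the floor at 42 binds.
At P = 42: Qd = 201, Qs = 335.
Surplus = 335 − 201 = 134.

Surplus = 134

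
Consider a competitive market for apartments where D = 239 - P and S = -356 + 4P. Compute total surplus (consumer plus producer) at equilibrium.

Total surplus = 9000

Equilibrium: 239 - P = -356 + 4P gives P* = 119, Q* = 120.
Demand choke price: P = 239; supply starts at P = 89.
CS = ½(239 − 119)(120) = 7200; PS = ½(119 − 89)(120) = 1800.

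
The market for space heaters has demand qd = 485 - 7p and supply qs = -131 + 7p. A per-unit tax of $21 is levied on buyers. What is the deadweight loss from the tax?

Deadweight loss = 771.75

Pre-tax equilibrium: p* = 44, q* = 177.
Tax on buyers shifts demand to qd = 485 − 7(p + 21) = 338 - 7p.
338 - 7p = -131 + 7p gives seller price ps = 33.5; buyers pay pb = 33.5 + 21 = 54.5.
New quantity: q = 485 − 7(54.5) = 103.5.
DWL = ½ × 21 × (177 − 103.5) = 771.75.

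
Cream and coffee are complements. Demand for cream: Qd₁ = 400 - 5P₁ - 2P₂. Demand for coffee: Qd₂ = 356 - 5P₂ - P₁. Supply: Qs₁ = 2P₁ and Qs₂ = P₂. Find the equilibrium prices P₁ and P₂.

Market 1: 400 - 5P₁ - 2P₂ = 2P₁ → 7P₁ + 2P₂ = 400.
Market 2: 6P₂ + P₁ = 356.
Eliminating P₂: 6×(1) − 2×(2) gives 40P₁ = 1688, so P₁ = 42.2.
Back-substitute into (2): P₂ = (356 − 1×42.2) / 6 = 52.3.

P₁ = 42.2, P₂ = 52.3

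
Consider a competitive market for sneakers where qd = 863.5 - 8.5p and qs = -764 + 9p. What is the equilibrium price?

p* = 93

Set qd = qs: 863.5 - 8.5p = -764 + 9p.
1627.5 = 17.5p, so p* = 93.
q* = 863.5 − 8.5(93) = 73.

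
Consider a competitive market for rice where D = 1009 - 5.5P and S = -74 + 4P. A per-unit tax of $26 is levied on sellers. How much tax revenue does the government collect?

Tax revenue = 158964/19

Pre-tax equilibrium: P* = 114, Q* = 382.
Tax on sellers shifts supply to S = -74 + 4(P − 26) = -178 + 4P.
1009 - 5.5P = -178 + 4P gives buyer price Pb = 2374/19; sellers receive Ps = 2374/19 − 26 = 1880/19.
New quantity: Q = 1009 − 5.5(2374/19) = 6114/19.
Revenue = 26 × 6114/19 = 158964/19.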